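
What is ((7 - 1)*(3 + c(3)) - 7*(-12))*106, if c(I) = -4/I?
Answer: 9964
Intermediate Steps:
((7 - 1)*(3 + c(3)) - 7*(-12))*106 = ((7 - 1)*(3 - 4/3) - 7*(-12))*106 = (6*(3 - 4*⅓) + 84)*106 = (6*(3 - 4/3) + 84)*106 = (6*(5/3) + 84)*106 = (10 + 84)*106 = 94*106 = 9964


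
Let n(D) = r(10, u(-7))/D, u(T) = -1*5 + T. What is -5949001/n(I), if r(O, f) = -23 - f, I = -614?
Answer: -3652686614/11 ≈ -3.3206e+8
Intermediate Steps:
u(T) = -5 + T
n(D) = -11/D (n(D) = (-23 - (-5 - 7))/D = (-23 - 1*(-12))/D = (-23 + 12)/D = -11/D)
-5949001/n(I) = -5949001/((-11/(-614))) = -5949001/((-11*(-1/614))) = -5949001/11/614 = -5949001*614/11 = -3652686614/11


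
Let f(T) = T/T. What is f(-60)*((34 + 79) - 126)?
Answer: -13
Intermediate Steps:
f(T) = 1
f(-60)*((34 + 79) - 126) = 1*((34 + 79) - 126) = 1*(113 - 126) = 1*(-13) = -13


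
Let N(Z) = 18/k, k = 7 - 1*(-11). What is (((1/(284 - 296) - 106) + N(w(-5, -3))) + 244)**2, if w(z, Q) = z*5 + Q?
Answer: 2778889/144 ≈ 19298.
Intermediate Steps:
k = 18 (k = 7 + 11 = 18)
w(z, Q) = Q + 5*z (w(z, Q) = 5*z + Q = Q + 5*z)
N(Z) = 1 (N(Z) = 18/18 = 18*(1/18) = 1)
(((1/(284 - 296) - 106) + N(w(-5, -3))) + 244)**2 = (((1/(284 - 296) - 106) + 1) + 244)**2 = (((1/(-12) - 106) + 1) + 244)**2 = (((-1/12 - 106) + 1) + 244)**2 = ((-1273/12 + 1) + 244)**2 = (-1261/12 + 244)**2 = (1667/12)**2 = 2778889/144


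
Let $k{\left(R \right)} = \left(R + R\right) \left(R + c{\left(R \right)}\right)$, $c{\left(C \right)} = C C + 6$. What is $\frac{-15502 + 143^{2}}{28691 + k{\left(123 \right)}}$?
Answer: $\frac{4947}{3782159} \approx 0.001308$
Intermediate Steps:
$c{\left(C \right)} = 6 + C^{2}$ ($c{\left(C \right)} = C^{2} + 6 = 6 + C^{2}$)
$k{\left(R \right)} = 2 R \left(6 + R + R^{2}\right)$ ($k{\left(R \right)} = \left(R + R\right) \left(R + \left(6 + R^{2}\right)\right) = 2 R \left(6 + R + R^{2}\right)$)
$\frac{-15502 + 143^{2}}{28691 + k{\left(123 \right)}} = \frac{-15502 + 143^{2}}{28691 + 2 \cdot 123 \left(6 + 123 + 123^{2}\right)} = \frac{-15502 + 20449}{28691 + 2 \cdot 123 \left(6 + 123 + 15129\right)} = \frac{4947}{28691 + 2 \cdot 123 \cdot 15258} = \frac{4947}{28691 + 3753468} = \frac{4947}{3782159}$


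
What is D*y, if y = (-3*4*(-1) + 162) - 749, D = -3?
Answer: 1725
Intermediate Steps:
y = -575 (y = (-12*(-1) + 162) - 749 = (12 + 162) - 749 = 174 - 749 = -575)
D*y = -3*(-575) = 1725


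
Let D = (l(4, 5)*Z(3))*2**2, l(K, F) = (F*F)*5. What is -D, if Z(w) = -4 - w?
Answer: 3500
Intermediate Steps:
l(K, F) = 5*F**2 (l(K, F) = F**2*5 = 5*F**2)
D = -3500 (D = ((5*5**2)*(-4 - 1*3))*2**2 = ((5*25)*(-4 - 3))*4 = (125*(-7))*4 = -875*4 = -3500)
-D = -1*(-3500) = 3500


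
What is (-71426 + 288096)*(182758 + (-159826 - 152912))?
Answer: -28162766600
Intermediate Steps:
(-71426 + 288096)*(182758 + (-159826 - 152912)) = 216670*(182758 - 312738) = 216670*(-129980) = -28162766600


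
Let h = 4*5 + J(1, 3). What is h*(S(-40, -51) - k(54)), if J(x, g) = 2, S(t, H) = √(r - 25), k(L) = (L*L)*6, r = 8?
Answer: -384912 + 22*I*√17 ≈ -3.8491e+5 + 90.708*I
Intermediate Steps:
k(L) = 6*L² (k(L) = L²*6 = 6*L²)
S(t, H) = I*√17 (S(t, H) = √(8 - 25) = √(-17) = I*√17)
h = 22 (h = 4*5 + 2 = 20 + 2 = 22)
h*(S(-40, -51) - k(54)) = 22*(I*√17 - 6*54²) = 22*(I*√17 - 6*2916) = 22*(I*√17 - 1*17496) = 22*(I*√17 - 17496) = 22*(-17496 + I*√17) = -384912 + 22*I*√17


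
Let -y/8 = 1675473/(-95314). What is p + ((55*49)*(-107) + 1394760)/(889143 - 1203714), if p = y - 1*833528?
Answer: -12493787976406799/14991510147 ≈ -8.3339e+5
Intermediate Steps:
y = 6701892/47657 (y = -13403784/(-95314) = -13403784*(-1)/95314 = -8*(-1675473/95314) = 6701892/47657 ≈ 140.63)
p = -39716742004/47657 (p = 6701892/47657 - 1*833528 = 6701892/47657 - 833528 = -39716742004/47657 ≈ -8.3339e+5)
p + ((55*49)*(-107) + 1394760)/(889143 - 1203714) = -39716742004/47657 + ((55*49)*(-107) + 1394760)/(889143 - 1203714) = -39716742004/47657 + (2695*(-107) + 1394760)/(-314571) = -39716742004/47657 + (-288365 + 1394760)*(-1/314571) = -39716742004/47657 + 1106395*(-1/314571) = -39716742004/47657 - 1106395/314571 = -12493787976406799/14991510147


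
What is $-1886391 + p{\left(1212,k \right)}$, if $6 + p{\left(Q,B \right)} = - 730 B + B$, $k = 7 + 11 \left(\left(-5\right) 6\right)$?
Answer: $-1650930$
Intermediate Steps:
$k = -323$ ($k = 7 + 11 \left(-30\right) = 7 - 330 = -323$)
$p{\left(Q,B \right)} = -6 - 729 B$ ($p{\left(Q,B \right)} = -6 + \left(- 730 B + B\right) = -6 - 729 B$)
$-1886391 + p{\left(1212,k \right)} = -1886391 - -235461 = -1886391 + \left(-6 + 235467\right) = -1886391 + 235461 = -1650930$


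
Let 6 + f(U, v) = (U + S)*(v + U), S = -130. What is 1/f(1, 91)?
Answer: -1/11874 ≈ -8.4218e-5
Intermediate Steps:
f(U, v) = -6 + (-130 + U)*(U + v) (f(U, v) = -6 + (U - 130)*(v + U) = -6 + (-130 + U)*(U + v))
1/f(1, 91) = 1/(-6 + 1² - 130*1 - 130*91 + 1*91) = 1/(-6 + 1 - 130 - 11830 + 91) = 1/(-11874) = -1/11874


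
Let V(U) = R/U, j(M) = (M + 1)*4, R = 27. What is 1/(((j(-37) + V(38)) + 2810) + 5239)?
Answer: 38/300417 ≈ 0.00012649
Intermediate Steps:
j(M) = 4 + 4*M (j(M) = (1 + M)*4 = 4 + 4*M)
V(U) = 27/U
1/(((j(-37) + V(38)) + 2810) + 5239) = 1/((((4 + 4*(-37)) + 27/38) + 2810) + 5239) = 1/((((4 - 148) + 27*(1/38)) + 2810) + 5239) = 1/(((-144 + 27/38) + 2810) + 5239) = 1/((-5445/38 + 2810) + 5239) = 1/(101335/38 + 5239) = 1/(300417/38) = 38/300417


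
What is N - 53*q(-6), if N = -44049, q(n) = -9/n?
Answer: -88257/2 ≈ -44129.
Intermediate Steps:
N - 53*q(-6) = -44049 - (-477)/(-6) = -44049 - (-477)*(-1)/6 = -44049 - 53*3/2 = -44049 - 159/2 = -88257/2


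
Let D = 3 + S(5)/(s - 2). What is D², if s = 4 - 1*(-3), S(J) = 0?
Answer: 9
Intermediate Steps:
s = 7 (s = 4 + 3 = 7)
D = 3 (D = 3 + 0/(7 - 2) = 3 + 0/5 = 3 + (⅕)*0 = 3 + 0 = 3)
D² = 3² = 9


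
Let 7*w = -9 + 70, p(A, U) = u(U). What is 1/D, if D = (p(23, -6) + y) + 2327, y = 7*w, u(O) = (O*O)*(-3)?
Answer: 1/2280 ≈ 0.00043860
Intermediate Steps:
u(O) = -3*O² (u(O) = O²*(-3) = -3*O²)
p(A, U) = -3*U²
w = 61/7 (w = (-9 + 70)/7 = (⅐)*61 = 61/7 ≈ 8.7143)
y = 61 (y = 7*(61/7) = 61)
D = 2280 (D = (-3*(-6)² + 61) + 2327 = (-3*36 + 61) + 2327 = (-108 + 61) + 2327 = -47 + 2327 = 2280)
1/D = 1/2280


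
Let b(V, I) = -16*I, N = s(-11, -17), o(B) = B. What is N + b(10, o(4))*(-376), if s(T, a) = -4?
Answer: 24060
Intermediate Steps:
N = -4
N + b(10, o(4))*(-376) = -4 - 16*4*(-376) = -4 - 64*(-376) = -4 + 24064 = 24060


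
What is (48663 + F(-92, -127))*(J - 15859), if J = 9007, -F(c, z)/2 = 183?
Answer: -330931044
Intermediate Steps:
F(c, z) = -366 (F(c, z) = -2*183 = -366)
(48663 + F(-92, -127))*(J - 15859) = (48663 - 366)*(9007 - 15859) = 48297*(-6852) = -330931044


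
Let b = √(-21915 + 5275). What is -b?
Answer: -16*I*√65 ≈ -129.0*I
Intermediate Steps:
b = 16*I*√65 (b = √(-16640) = 16*I*√65 ≈ 129.0*I)
-b = -16*I*√65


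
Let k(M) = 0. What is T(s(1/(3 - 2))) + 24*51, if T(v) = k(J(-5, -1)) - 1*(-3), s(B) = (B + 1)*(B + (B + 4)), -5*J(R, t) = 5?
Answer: 1227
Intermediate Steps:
J(R, t) = -1 (J(R, t) = -⅕*5 = -1)
s(B) = (1 + B)*(4 + 2*B) (s(B) = (1 + B)*(B + (4 + B)) = (1 + B)*(4 + 2*B))
T(v) = 3 (T(v) = 0 - 1*(-3) = 0 + 3 = 3)
T(s(1/(3 - 2))) + 24*51 = 3 + 24*51 = 3 + 1224 = 1227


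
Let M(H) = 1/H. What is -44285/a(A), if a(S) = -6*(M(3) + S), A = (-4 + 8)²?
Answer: 44285/98 ≈ 451.89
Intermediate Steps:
M(H) = 1/H
A = 16 (A = 4² = 16)
a(S) = -2 - 6*S (a(S) = -6*(1/3 + S) = -6*(⅓ + S) = -2 - 6*S)
-44285/a(A) = -44285/(-2 - 6*16) = -44285/(-2 - 96) = -44285/(-98) = -44285*(-1/98) = 44285/98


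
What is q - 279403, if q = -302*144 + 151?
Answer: -322740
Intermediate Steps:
q = -43337 (q = -43488 + 151 = -43337)
q - 279403 = -43337 - 279403 = -322740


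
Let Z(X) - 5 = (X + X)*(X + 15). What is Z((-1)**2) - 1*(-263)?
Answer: 300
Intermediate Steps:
Z(X) = 5 + 2*X*(15 + X) (Z(X) = 5 + (X + X)*(X + 15) = 5 + (2*X)*(15 + X) = 5 + 2*X*(15 + X))
Z((-1)**2) - 1*(-263) = (5 + 2*((-1)**2)**2 + 30*(-1)**2) - 1*(-263) = (5 + 2*1**2 + 30*1) + 263 = (5 + 2*1 + 30) + 263 = (5 + 2 + 30) + 263 = 37 + 263 = 300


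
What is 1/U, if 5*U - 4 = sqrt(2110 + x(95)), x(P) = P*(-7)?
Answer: -20/1429 + 85*sqrt(5)/1429 ≈ 0.11901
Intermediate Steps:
x(P) = -7*P
U = 4/5 + 17*sqrt(5)/5 (U = 4/5 + sqrt(2110 - 7*95)/5 = 4/5 + sqrt(2110 - 665)/5 = 4/5 + sqrt(1445)/5 = 4/5 + (17*sqrt(5))/5 = 4/5 + 17*sqrt(5)/5 ≈ 8.4026)
1/U = 1/(4/5 + 17*sqrt(5)/5)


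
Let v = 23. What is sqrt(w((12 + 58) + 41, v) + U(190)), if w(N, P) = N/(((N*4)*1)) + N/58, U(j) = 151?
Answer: sqrt(515243)/58 ≈ 12.376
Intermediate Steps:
w(N, P) = 1/4 + N/58 (w(N, P) = N/(((4*N)*1)) + N*(1/58) = N/((4*N)) + N/58 = N*(1/(4*N)) + N/58 = 1/4 + N/58)
sqrt(w((12 + 58) + 41, v) + U(190)) = sqrt((1/4 + ((12 + 58) + 41)/58) + 151) = sqrt((1/4 + (70 + 41)/58) + 151) = sqrt((1/4 + (1/58)*111) + 151) = sqrt((1/4 + 111/58) + 151) = sqrt(251/116 + 151) = sqrt(17767/116) = sqrt(515243)/58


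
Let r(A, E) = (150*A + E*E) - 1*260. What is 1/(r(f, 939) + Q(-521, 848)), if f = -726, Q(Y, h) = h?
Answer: 1/773409 ≈ 1.2930e-6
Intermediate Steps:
r(A, E) = -260 + E**2 + 150*A (r(A, E) = (150*A + E**2) - 260 = (E**2 + 150*A) - 260 = -260 + E**2 + 150*A)
1/(r(f, 939) + Q(-521, 848)) = 1/((-260 + 939**2 + 150*(-726)) + 848) = 1/((-260 + 881721 - 108900) + 848) = 1/(772561 + 848) = 1/773409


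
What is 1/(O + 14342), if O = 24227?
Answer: 1/38569 ≈ 2.5928e-5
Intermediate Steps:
1/(O + 14342) = 1/(24227 + 14342) = 1/38569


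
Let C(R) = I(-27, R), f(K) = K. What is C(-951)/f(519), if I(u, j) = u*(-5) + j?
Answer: -272/173 ≈ -1.5723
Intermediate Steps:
I(u, j) = j - 5*u (I(u, j) = -5*u + j = j - 5*u)
C(R) = 135 + R (C(R) = R - 5*(-27) = R + 135 = 135 + R)
C(-951)/f(519) = (135 - 951)/519 = -816*1/519 = -272/173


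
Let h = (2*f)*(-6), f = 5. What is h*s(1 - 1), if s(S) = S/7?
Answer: 0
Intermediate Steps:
h = -60 (h = (2*5)*(-6) = 10*(-6) = -60)
s(S) = S/7 (s(S) = S*(1/7) = S/7)
h*s(1 - 1) = -60*(1 - 1)/7 = -60*0/7 = -60*0 = 0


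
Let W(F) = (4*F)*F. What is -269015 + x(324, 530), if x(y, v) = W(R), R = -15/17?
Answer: -77744435/289 ≈ -2.6901e+5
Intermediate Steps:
R = -15/17 (R = -15*1/17 = -15/17 ≈ -0.88235)
W(F) = 4*F²
x(y, v) = 900/289 (x(y, v) = 4*(-15/17)² = 4*(225/289) = 900/289)
-269015 + x(324, 530) = -269015 + 900/289 = -77744435/289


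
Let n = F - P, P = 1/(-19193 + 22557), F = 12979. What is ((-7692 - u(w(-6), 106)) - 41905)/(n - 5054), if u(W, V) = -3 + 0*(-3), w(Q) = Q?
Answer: -166834216/26659699 ≈ -6.2579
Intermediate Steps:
P = 1/3364 ≈ 0.00029727
u(W, V) = -3 (u(W, V) = -3 + 0 = -3)
n = 43661355/3364 (n = 12979 - 1*1/3364 = 12979 - 1/3364 = 43661355/3364 ≈ 12979.)
((-7692 - u(w(-6), 106)) - 41905)/(n - 5054) = ((-7692 - 1*(-3)) - 41905)/(43661355/3364 - 5054) = ((-7692 + 3) - 41905)/(26659699/3364) = (-7689 - 41905)*(3364/26659699) = -49594*3364/26659699 = -166834216/26659699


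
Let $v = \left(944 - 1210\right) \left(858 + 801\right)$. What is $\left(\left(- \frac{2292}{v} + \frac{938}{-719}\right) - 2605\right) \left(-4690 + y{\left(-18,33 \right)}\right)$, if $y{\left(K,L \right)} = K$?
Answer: $\frac{648883035715772}{52881731} \approx 1.227 \cdot 10^{7}$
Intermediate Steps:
$v = -441294$ ($v = \left(-266\right) 1659 = -441294$)
$\left(\left(- \frac{2292}{v} + \frac{938}{-719}\right) - 2605\right) \left(-4690 + y{\left(-18,33 \right)}\right) = \left(\left(- \frac{2292}{-441294} + \frac{938}{-719}\right) - 2605\right) \left(-4690 - 18\right) = \left(\left(\left(-2292\right) \left(- \frac{1}{441294}\right) + 938 \left(- \frac{1}{719}\right)\right) - 2605\right) \left(-4708\right) = \left(\left(\frac{382}{73549} - \frac{938}{719}\right) - 2605\right) \left(-4708\right) = \left(- \frac{68714304}{52881731} - 2605\right) \left(-4708\right) = \left(- \frac{137825623559}{52881731}\right) \left(-4708\right) = \frac{648883035715772}{52881731}$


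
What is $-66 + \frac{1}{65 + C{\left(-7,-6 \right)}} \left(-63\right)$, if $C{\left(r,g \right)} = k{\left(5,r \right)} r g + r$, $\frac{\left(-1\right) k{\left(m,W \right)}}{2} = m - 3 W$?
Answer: $- \frac{140253}{2126} \approx -65.97$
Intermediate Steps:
$k{\left(m,W \right)} = - 2 m + 6 W$ ($k{\left(m,W \right)} = - 2 \left(m - 3 W\right) = - 2 m + 6 W$)
$C{\left(r,g \right)} = r + g r \left(-10 + 6 r\right)$ ($C{\left(r,g \right)} = \left(\left(-2\right) 5 + 6 r\right) r g + r = \left(-10 + 6 r\right) r g + r = r \left(-10 + 6 r\right) g + r = g r \left(-10 + 6 r\right) + r = r + g r \left(-10 + 6 r\right)$)
$-66 + \frac{1}{65 + C{\left(-7,-6 \right)}} \left(-63\right) = -66 + \frac{1}{65 - 7 \left(1 + 2 \left(-6\right) \left(-5 + 3 \left(-7\right)\right)\right)} \left(-63\right) = -66 + \frac{1}{65 - 7 \left(1 + 2 \left(-6\right) \left(-5 - 21\right)\right)} \left(-63\right) = -66 + \frac{1}{65 - 7 \left(1 + 2 \left(-6\right) \left(-26\right)\right)} \left(-63\right) = -66 + \frac{1}{65 - 7 \left(1 + 312\right)} \left(-63\right) = -66 + \frac{1}{65 - 2191} \left(-63\right) = -66 + \frac{1}{-2126} \left(-63\right) = -66 - - \frac{63}{2126} = -66 + \frac{63}{2126} = - \frac{140253}{2126}$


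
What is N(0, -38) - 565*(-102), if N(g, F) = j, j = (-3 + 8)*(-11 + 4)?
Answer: 57595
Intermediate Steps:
j = -35 (j = 5*(-7) = -35)
N(g, F) = -35
N(0, -38) - 565*(-102) = -35 - 565*(-102) = -35 + 57630 = 57595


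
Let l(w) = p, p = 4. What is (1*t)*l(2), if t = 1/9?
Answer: 4/9 ≈ 0.44444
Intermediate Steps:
t = 1/9 ≈ 0.11111
l(w) = 4
(1*t)*l(2) = (1*(1/9))*4 = (1/9)*4 = 4/9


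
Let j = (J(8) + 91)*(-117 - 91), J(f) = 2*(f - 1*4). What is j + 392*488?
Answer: 170704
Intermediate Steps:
J(f) = -8 + 2*f (J(f) = 2*(f - 4) = 2*(-4 + f) = -8 + 2*f)
j = -20592 (j = ((-8 + 2*8) + 91)*(-117 - 91) = ((-8 + 16) + 91)*(-208) = (8 + 91)*(-208) = 99*(-208) = -20592)
j + 392*488 = -20592 + 392*488 = -20592 + 191296 = 170704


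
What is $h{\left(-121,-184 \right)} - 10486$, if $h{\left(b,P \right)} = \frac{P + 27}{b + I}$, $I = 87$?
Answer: $- \frac{356367}{34} \approx -10481.0$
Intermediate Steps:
$h{\left(b,P \right)} = \frac{27 + P}{87 + b}$ ($h{\left(b,P \right)} = \frac{P + 27}{b + 87} = \frac{27 + P}{87 + b}$)
$h{\left(-121,-184 \right)} - 10486 = \frac{27 - 184}{87 - 121} - 10486 = \frac{1}{-34} \left(-157\right) - 10486 = \left(- \frac{1}{34}\right) \left(-157\right) - 10486 = \frac{157}{34} - 10486 = - \frac{356367}{34}$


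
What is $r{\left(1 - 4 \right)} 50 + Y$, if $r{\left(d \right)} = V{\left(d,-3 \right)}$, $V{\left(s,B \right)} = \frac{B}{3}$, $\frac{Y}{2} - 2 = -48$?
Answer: $-142$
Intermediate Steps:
$Y = -92$ ($Y = 4 + 2 \left(-48\right) = 4 - 96 = -92$)
$V{\left(s,B \right)} = \frac{B}{3}$ ($V{\left(s,B \right)} = B \frac{1}{3} = \frac{B}{3}$)
$r{\left(d \right)} = -1$ ($r{\left(d \right)} = \frac{1}{3} \left(-3\right) = -1$)
$r{\left(1 - 4 \right)} 50 + Y = \left(-1\right) 50 - 92 = -50 - 92 = -142$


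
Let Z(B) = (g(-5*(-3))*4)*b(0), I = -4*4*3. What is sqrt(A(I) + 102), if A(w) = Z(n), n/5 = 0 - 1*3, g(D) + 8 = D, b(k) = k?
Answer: sqrt(102) ≈ 10.100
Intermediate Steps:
I = -48 (I = -16*3 = -48)
g(D) = -8 + D
n = -15 (n = 5*(0 - 1*3) = 5*(0 - 3) = 5*(-3) = -15)
Z(B) = 0 (Z(B) = ((-8 - 5*(-3))*4)*0 = ((-8 + 15)*4)*0 = (7*4)*0 = 28*0 = 0)
A(w) = 0
sqrt(A(I) + 102) = sqrt(0 + 102) = sqrt(102)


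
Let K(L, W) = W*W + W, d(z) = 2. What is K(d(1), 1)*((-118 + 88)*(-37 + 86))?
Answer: -2940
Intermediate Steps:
K(L, W) = W + W**2 (K(L, W) = W**2 + W = W + W**2)
K(d(1), 1)*((-118 + 88)*(-37 + 86)) = (1*(1 + 1))*((-118 + 88)*(-37 + 86)) = (1*2)*(-30*49) = 2*(-1470) = -2940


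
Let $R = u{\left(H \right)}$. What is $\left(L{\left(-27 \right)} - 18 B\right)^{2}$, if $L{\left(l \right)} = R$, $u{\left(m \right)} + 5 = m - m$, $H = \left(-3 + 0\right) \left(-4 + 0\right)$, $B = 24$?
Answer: $190969$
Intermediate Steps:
$H = 12$ ($H = \left(-3\right) \left(-4\right) = 12$)
$u{\left(m \right)} = -5$ ($u{\left(m \right)} = -5 + \left(m - m\right) = -5 + 0 = -5$)
$R = -5$
$L{\left(l \right)} = -5$
$\left(L{\left(-27 \right)} - 18 B\right)^{2} = \left(-5 - 18 \cdot 24\right)^{2} = \left(-5 - 432\right)^{2} = \left(-437\right)^{2} = 190969$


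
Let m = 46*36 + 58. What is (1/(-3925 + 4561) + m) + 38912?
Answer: 25838137/636 ≈ 40626.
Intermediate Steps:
m = 1714 (m = 1656 + 58 = 1714)
(1/(-3925 + 4561) + m) + 38912 = (1/(-3925 + 4561) + 1714) + 38912 = (1/636 + 1714) + 38912 = 1090105/636 + 38912 = 25838137/636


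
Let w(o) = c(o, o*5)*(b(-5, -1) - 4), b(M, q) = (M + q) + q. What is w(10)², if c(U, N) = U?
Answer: 12100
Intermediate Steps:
b(M, q) = M + 2*q
w(o) = -11*o (w(o) = o*((-5 + 2*(-1)) - 4) = o*((-5 - 2) - 4) = o*(-7 - 4) = o*(-11) = -11*o)
w(10)² = (-11*10)² = (-110)² = 12100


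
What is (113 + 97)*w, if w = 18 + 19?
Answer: 7770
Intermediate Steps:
w = 37
(113 + 97)*w = (113 + 97)*37 = 210*37 = 7770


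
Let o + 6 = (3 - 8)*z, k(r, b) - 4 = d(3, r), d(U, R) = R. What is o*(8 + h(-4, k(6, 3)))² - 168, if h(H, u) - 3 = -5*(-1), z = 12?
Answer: -17064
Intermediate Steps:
k(r, b) = 4 + r
h(H, u) = 8 (h(H, u) = 3 - 5*(-1) = 3 + 5 = 8)
o = -66 (o = -6 + (3 - 8)*12 = -6 - 5*12 = -6 - 60 = -66)
o*(8 + h(-4, k(6, 3)))² - 168 = -66*(8 + 8)² - 168 = -66*16² - 168 = -66*256 - 168 = -16896 - 168 = -17064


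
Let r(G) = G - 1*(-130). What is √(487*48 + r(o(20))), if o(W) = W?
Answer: 3*√2614 ≈ 153.38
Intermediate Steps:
r(G) = 130 + G (r(G) = G + 130 = 130 + G)
√(487*48 + r(o(20))) = √(487*48 + (130 + 20)) = √(23376 + 150) = √23526 = 3*√2614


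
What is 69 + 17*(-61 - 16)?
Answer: -1240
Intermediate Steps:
69 + 17*(-61 - 16) = 69 + 17*(-77) = 69 - 1309 = -1240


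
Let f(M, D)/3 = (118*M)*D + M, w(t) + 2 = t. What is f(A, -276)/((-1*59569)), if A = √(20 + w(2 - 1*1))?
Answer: 97701*√19/59569 ≈ 7.1492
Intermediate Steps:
w(t) = -2 + t
A = √19 (A = √(20 + (-2 + (2 - 1*1))) = √(20 + (-2 + (2 - 1))) = √(20 + (-2 + 1)) = √(20 - 1) = √19 ≈ 4.3589)
f(M, D) = 3*M + 354*D*M (f(M, D) = 3*((118*M)*D + M) = 3*(118*D*M + M) = 3*(M + 118*D*M) = 3*M + 354*D*M)
f(A, -276)/((-1*59569)) = (3*√19*(1 + 118*(-276)))/((-1*59569)) = (3*√19*(1 - 32568))/(-59569) = (3*√19*(-32567))*(-1/59569) = -97701*√19*(-1/59569) = 97701*√19/59569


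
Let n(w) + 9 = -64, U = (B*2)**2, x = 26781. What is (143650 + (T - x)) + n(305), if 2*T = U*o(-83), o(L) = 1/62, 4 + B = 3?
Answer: 3620677/31 ≈ 1.1680e+5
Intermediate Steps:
B = -1 (B = -4 + 3 = -1)
U = 4 (U = (-1*2)**2 = (-2)**2 = 4)
n(w) = -73 (n(w) = -9 - 64 = -73)
o(L) = 1/62
T = 1/31 (T = (4*(1/62))/2 = (1/2)*(2/31) = 1/31 ≈ 0.032258)
(143650 + (T - x)) + n(305) = (143650 + (1/31 - 1*26781)) - 73 = (143650 + (1/31 - 26781)) - 73 = (143650 - 830210/31) - 73 = 3622940/31 - 73 = 3620677/31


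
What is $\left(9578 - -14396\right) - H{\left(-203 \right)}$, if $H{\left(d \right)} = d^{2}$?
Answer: $-17235$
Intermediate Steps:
$\left(9578 - -14396\right) - H{\left(-203 \right)} = \left(9578 - -14396\right) - \left(-203\right)^{2} = \left(9578 + 14396\right) - 41209 = 23974 - 41209 = -17235$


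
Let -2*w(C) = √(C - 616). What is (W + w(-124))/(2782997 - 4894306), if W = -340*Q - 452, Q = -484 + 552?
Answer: 23572/2111309 + I*√185/2111309 ≈ 0.011165 + 6.4422e-6*I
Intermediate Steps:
Q = 68
w(C) = -√(-616 + C)/2 (w(C) = -√(C - 616)/2 = -√(-616 + C)/2)
W = -23572 (W = -340*68 - 452 = -23120 - 452 = -23572)
(W + w(-124))/(2782997 - 4894306) = (-23572 - √(-616 - 124)/2)/(2782997 - 4894306) = (-23572 - I*√185)/(-2111309) = (-23572 - I*√185)*(-1/2111309) = 23572/2111309 + I*√185/2111309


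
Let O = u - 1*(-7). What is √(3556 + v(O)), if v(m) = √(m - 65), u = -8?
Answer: √(3556 + I*√66) ≈ 59.632 + 0.06812*I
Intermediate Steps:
O = -1 (O = -8 - 1*(-7) = -8 + 7 = -1)
v(m) = √(-65 + m)
√(3556 + v(O)) = √(3556 + √(-65 - 1)) = √(3556 + √(-66)) = √(3556 + I*√66)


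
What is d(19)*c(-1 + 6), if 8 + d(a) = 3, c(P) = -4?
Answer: 20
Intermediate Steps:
d(a) = -5 (d(a) = -8 + 3 = -5)
d(19)*c(-1 + 6) = -5*(-4) = 20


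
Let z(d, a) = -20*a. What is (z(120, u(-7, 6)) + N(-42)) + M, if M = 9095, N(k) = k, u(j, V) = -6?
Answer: 9173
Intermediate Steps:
(z(120, u(-7, 6)) + N(-42)) + M = (-20*(-6) - 42) + 9095 = (120 - 42) + 9095 = 78 + 9095 = 9173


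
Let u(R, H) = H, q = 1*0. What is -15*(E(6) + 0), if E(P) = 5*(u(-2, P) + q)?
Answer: -450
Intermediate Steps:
q = 0
E(P) = 5*P (E(P) = 5*(P + 0) = 5*P)
-15*(E(6) + 0) = -15*(5*6 + 0) = -15*(30 + 0) = -15*30 = -450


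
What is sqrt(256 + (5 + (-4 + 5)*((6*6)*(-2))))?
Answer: 3*sqrt(21) ≈ 13.748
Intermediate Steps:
sqrt(256 + (5 + (-4 + 5)*((6*6)*(-2)))) = sqrt(256 + (5 + 1*(36*(-2)))) = sqrt(256 + (5 + 1*(-72))) = sqrt(256 + (5 - 72)) = sqrt(256 - 67) = sqrt(189) = 3*sqrt(21)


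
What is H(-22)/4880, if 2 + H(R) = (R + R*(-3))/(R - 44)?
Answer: -1/1830 ≈ -0.00054645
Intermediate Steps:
H(R) = -2 - 2*R/(-44 + R) (H(R) = -2 + (R + R*(-3))/(R - 44) = -2 + (R - 3*R)/(-44 + R) = -2 + (-2*R)/(-44 + R) = -2 - 2*R/(-44 + R))
H(-22)/4880 = (4*(22 - 1*(-22))/(-44 - 22))/4880 = (4*(22 + 22)/(-66))*(1/4880) = (4*(-1/66)*44)*(1/4880) = -8/3*1/4880 = -1/1830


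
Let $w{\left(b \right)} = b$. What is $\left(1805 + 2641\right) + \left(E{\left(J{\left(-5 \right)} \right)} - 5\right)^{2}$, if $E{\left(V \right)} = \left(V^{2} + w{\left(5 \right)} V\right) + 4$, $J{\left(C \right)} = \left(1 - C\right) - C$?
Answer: $35071$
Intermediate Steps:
$J{\left(C \right)} = 1 - 2 C$
$E{\left(V \right)} = 4 + V^{2} + 5 V$ ($E{\left(V \right)} = \left(V^{2} + 5 V\right) + 4 = 4 + V^{2} + 5 V$)
$\left(1805 + 2641\right) + \left(E{\left(J{\left(-5 \right)} \right)} - 5\right)^{2} = \left(1805 + 2641\right) + \left(\left(4 + \left(1 - -10\right)^{2} + 5 \left(1 - -10\right)\right) - 5\right)^{2} = 4446 + \left(\left(4 + \left(1 + 10\right)^{2} + 5 \left(1 + 10\right)\right) - 5\right)^{2} = 4446 + \left(\left(4 + 11^{2} + 5 \cdot 11\right) - 5\right)^{2} = 4446 + \left(\left(4 + 121 + 55\right) - 5\right)^{2} = 4446 + \left(180 - 5\right)^{2} = 4446 + 175^{2} = 4446 + 30625 = 35071$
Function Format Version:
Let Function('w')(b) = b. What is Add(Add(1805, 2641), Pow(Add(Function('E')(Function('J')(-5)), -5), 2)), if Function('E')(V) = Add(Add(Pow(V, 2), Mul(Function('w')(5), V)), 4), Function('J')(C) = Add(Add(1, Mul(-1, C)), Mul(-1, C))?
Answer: 35071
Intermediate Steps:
Function('J')(C) = Add(1, Mul(-2, C))
Function('E')(V) = Add(4, Pow(V, 2), Mul(5, V)) (Function('E')(V) = Add(Add(Pow(V, 2), Mul(5, V)), 4) = Add(4, Pow(V, 2), Mul(5, V)))
Add(Add(1805, 2641), Pow(Add(Function('E')(Function('J')(-5)), -5), 2)) = Add(Add(1805, 2641), Pow(Add(Add(4, Pow(Add(1, Mul(-2, -5)), 2), Mul(5, Add(1, Mul(-2, -5)))), -5), 2)) = Add(4446, Pow(Add(Add(4, Pow(Add(1, 10), 2), Mul(5, Add(1, 10))), -5), 2)) = Add(4446, Pow(Add(Add(4, Pow(11, 2), Mul(5, 11)), -5), 2)) = Add(4446, Pow(Add(Add(4, 121, 55), -5), 2)) = Add(4446, Pow(Add(180, -5), 2)) = Add(4446, Pow(175, 2)) = Add(4446, 30625) = 35071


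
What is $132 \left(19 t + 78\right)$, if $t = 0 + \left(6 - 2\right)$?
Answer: $20328$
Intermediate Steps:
$t = 4$ ($t = 0 + \left(6 - 2\right) = 0 + 4 = 4$)
$132 \left(19 t + 78\right) = 132 \left(19 \cdot 4 + 78\right) = 132 \left(76 + 78\right) = 132 \cdot 154 = 20328$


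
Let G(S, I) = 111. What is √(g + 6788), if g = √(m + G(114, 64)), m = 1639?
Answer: √(6788 + 5*√70) ≈ 82.643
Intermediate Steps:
g = 5*√70 (g = √(1639 + 111) = √1750 = 5*√70 ≈ 41.833)
√(g + 6788) = √(5*√70 + 6788) = √(6788 + 5*√70)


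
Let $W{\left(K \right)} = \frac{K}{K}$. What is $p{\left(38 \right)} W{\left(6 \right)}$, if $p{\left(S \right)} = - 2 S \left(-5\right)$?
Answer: $380$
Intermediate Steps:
$W{\left(K \right)} = 1$
$p{\left(S \right)} = 10 S$
$p{\left(38 \right)} W{\left(6 \right)} = 10 \cdot 38 \cdot 1 = 380 \cdot 1 = 380$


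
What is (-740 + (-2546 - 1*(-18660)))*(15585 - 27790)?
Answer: -187639670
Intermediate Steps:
(-740 + (-2546 - 1*(-18660)))*(15585 - 27790) = (-740 + (-2546 + 18660))*(-12205) = (-740 + 16114)*(-12205) = 15374*(-12205) = -187639670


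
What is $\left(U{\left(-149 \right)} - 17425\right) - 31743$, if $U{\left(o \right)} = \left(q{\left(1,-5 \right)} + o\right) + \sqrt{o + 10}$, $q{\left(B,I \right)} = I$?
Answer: $-49322 + i \sqrt{139} \approx -49322.0 + 11.79 i$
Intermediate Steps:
$U{\left(o \right)} = -5 + o + \sqrt{10 + o}$ ($U{\left(o \right)} = \left(-5 + o\right) + \sqrt{o + 10} = \left(-5 + o\right) + \sqrt{10 + o} = -5 + o + \sqrt{10 + o}$)
$\left(U{\left(-149 \right)} - 17425\right) - 31743 = \left(\left(-5 - 149 + \sqrt{10 - 149}\right) - 17425\right) - 31743 = \left(\left(-5 - 149 + \sqrt{-139}\right) - 17425\right) - 31743 = \left(\left(-5 - 149 + i \sqrt{139}\right) - 17425\right) - 31743 = \left(\left(-154 + i \sqrt{139}\right) - 17425\right) - 31743 = \left(-17579 + i \sqrt{139}\right) - 31743 = -49322 + i \sqrt{139}$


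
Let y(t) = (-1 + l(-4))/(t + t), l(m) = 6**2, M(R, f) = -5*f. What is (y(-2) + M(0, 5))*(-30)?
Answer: 2025/2 ≈ 1012.5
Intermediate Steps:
l(m) = 36
y(t) = 35/(2*t) (y(t) = (-1 + 36)/(t + t) = 35/((2*t)) = 35*(1/(2*t)) = 35/(2*t))
(y(-2) + M(0, 5))*(-30) = ((35/2)/(-2) - 5*5)*(-30) = ((35/2)*(-1/2) - 25)*(-30) = (-35/4 - 25)*(-30) = -135/4*(-30) = 2025/2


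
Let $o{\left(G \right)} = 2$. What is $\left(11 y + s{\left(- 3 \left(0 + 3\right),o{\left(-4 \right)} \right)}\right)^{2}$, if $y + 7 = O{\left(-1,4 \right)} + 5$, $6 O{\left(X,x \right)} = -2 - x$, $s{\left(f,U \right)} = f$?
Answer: $1764$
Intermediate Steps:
$O{\left(X,x \right)} = - \frac{1}{3} - \frac{x}{6}$ ($O{\left(X,x \right)} = \frac{-2 - x}{6} = - \frac{1}{3} - \frac{x}{6}$)
$y = -3$ ($y = -7 + \left(\left(- \frac{1}{3} - \frac{2}{3}\right) + 5\right) = -7 + \left(-1 + 5\right) = -7 + 4 = -3$)
$\left(11 y + s{\left(- 3 \left(0 + 3\right),o{\left(-4 \right)} \right)}\right)^{2} = \left(11 \left(-3\right) - 3 \left(0 + 3\right)\right)^{2} = \left(-33 - 9\right)^{2} = \left(-42\right)^{2} = 1764$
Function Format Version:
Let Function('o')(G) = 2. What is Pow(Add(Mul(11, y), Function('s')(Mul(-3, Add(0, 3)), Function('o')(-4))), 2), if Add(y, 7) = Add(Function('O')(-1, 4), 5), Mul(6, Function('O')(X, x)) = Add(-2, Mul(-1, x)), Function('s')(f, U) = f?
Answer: 1764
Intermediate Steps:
Function('O')(X, x) = Add(Rational(-1, 3), Mul(Rational(-1, 6), x)) (Function('O')(X, x) = Mul(Rational(1, 6), Add(-2, Mul(-1, x))) = Add(Rational(-1, 3), Mul(Rational(-1, 6), x)))
y = -3 (y = Add(-7, Add(Add(Rational(-1, 3), Mul(Rational(-1, 6), 4)), 5)) = Add(-7, Add(Add(Rational(-1, 3), Rational(-2, 3)), 5)) = Add(-7, Add(-1, 5)) = Add(-7, 4) = -3)
Pow(Add(Mul(11, y), Function('s')(Mul(-3, Add(0, 3)), Function('o')(-4))), 2) = Pow(Add(Mul(11, -3), Mul(-3, Add(0, 3))), 2) = Pow(Add(-33, Mul(-3, 3)), 2) = Pow(Add(-33, -9), 2) = Pow(-42, 2) = 1764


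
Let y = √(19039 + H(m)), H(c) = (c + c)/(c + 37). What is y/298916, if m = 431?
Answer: √115844482/23315448 ≈ 0.00046163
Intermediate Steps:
H(c) = 2*c/(37 + c) (H(c) = (2*c)/(37 + c) = 2*c/(37 + c))
y = √115844482/78 (y = √(19039 + 2*431/(37 + 431)) = √(19039 + 2*431/468) = √(19039 + 2*431*(1/468)) = √(19039 + 431/234) = √(4455557/234) = √115844482/78 ≈ 137.99)
y/298916 = (√115844482/78)/298916 = (√115844482/78)*(1/298916) = √115844482/23315448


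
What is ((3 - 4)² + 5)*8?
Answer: 48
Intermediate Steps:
((3 - 4)² + 5)*8 = ((-1)² + 5)*8 = (1 + 5)*8 = 6*8 = 48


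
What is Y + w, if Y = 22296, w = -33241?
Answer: -10945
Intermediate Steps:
Y + w = 22296 - 33241 = -10945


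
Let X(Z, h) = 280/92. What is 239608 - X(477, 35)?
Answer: 5510914/23 ≈ 2.3961e+5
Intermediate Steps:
X(Z, h) = 70/23 (X(Z, h) = 280*(1/92) = 70/23)
239608 - X(477, 35) = 239608 - 1*70/23 = 239608 - 70/23 = 5510914/23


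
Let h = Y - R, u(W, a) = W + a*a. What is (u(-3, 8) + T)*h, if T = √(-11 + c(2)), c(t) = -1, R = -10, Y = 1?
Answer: 671 + 22*I*√3 ≈ 671.0 + 38.105*I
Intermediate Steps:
u(W, a) = W + a²
T = 2*I*√3 (T = √(-11 - 1) = √(-12) = 2*I*√3 ≈ 3.4641*I)
h = 11 (h = 1 - 1*(-10) = 1 + 10 = 11)
(u(-3, 8) + T)*h = ((-3 + 8²) + 2*I*√3)*11 = ((-3 + 64) + 2*I*√3)*11 = (61 + 2*I*√3)*11 = 671 + 22*I*√3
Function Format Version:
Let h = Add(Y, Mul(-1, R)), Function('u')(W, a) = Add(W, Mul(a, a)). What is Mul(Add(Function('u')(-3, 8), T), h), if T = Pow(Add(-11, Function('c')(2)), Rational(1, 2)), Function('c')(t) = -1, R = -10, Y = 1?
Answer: Add(671, Mul(22, I, Pow(3, Rational(1, 2)))) ≈ Add(671.00, Mul(38.105, I))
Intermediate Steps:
Function('u')(W, a) = Add(W, Pow(a, 2))
T = Mul(2, I, Pow(3, Rational(1, 2))) (T = Pow(Add(-11, -1), Rational(1, 2)) = Pow(-12, Rational(1, 2)) = Mul(2, I, Pow(3, Rational(1, 2))) ≈ Mul(3.4641, I))
h = 11 (h = Add(1, Mul(-1, -10)) = Add(1, 10) = 11)
Mul(Add(Function('u')(-3, 8), T), h) = Mul(Add(Add(-3, Pow(8, 2)), Mul(2, I, Pow(3, Rational(1, 2)))), 11) = Mul(Add(Add(-3, 64), Mul(2, I, Pow(3, Rational(1, 2)))), 11) = Mul(Add(61, Mul(2, I, Pow(3, Rational(1, 2)))), 11) = Add(671, Mul(22, I, Pow(3, Rational(1, 2))))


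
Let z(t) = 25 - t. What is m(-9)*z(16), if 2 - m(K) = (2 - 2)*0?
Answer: 18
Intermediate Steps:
m(K) = 2 (m(K) = 2 - (2 - 2)*0 = 2 - 0*0 = 2 - 1*0 = 2 + 0 = 2)
m(-9)*z(16) = 2*(25 - 1*16) = 2*(25 - 16) = 2*9 = 18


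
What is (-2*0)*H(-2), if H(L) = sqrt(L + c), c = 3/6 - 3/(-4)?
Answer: 0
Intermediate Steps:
c = 5/4 (c = 3*(1/6) - 3*(-1/4) = 1/2 + 3/4 = 5/4 ≈ 1.2500)
H(L) = sqrt(5/4 + L) (H(L) = sqrt(L + 5/4) = sqrt(5/4 + L))
(-2*0)*H(-2) = (-2*0)*(sqrt(5 + 4*(-2))/2) = 0*(sqrt(5 - 8)/2) = 0*(sqrt(-3)/2) = 0*((I*sqrt(3))/2) = 0*(I*sqrt(3)/2) = 0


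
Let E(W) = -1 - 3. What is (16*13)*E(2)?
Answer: -832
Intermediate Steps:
E(W) = -4
(16*13)*E(2) = (16*13)*(-4) = 208*(-4) = -832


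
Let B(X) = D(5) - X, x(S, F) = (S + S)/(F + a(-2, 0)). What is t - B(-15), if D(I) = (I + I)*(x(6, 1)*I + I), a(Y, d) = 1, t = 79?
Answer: -286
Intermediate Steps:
x(S, F) = 2*S/(1 + F) (x(S, F) = (S + S)/(F + 1) = (2*S)/(1 + F) = 2*S/(1 + F))
D(I) = 14*I² (D(I) = (I + I)*((2*6/(1 + 1))*I + I) = (2*I)*((2*6/2)*I + I) = (2*I)*((2*6*(½))*I + I) = (2*I)*(6*I + I) = (2*I)*(7*I) = 14*I²)
B(X) = 350 - X (B(X) = 14*5² - X = 14*25 - X = 350 - X)
t - B(-15) = 79 - (350 - 1*(-15)) = 79 - (350 + 15) = 79 - 1*365 = 79 - 365 = -286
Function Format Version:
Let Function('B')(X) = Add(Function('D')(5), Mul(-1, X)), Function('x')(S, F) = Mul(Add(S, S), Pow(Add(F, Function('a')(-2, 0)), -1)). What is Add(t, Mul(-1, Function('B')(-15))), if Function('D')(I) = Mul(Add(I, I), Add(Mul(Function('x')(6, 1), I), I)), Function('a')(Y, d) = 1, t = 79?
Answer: -286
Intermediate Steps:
Function('x')(S, F) = Mul(2, S, Pow(Add(1, F), -1)) (Function('x')(S, F) = Mul(Add(S, S), Pow(Add(F, 1), -1)) = Mul(Mul(2, S), Pow(Add(1, F), -1)) = Mul(2, S, Pow(Add(1, F), -1)))
Function('D')(I) = Mul(14, Pow(I, 2)) (Function('D')(I) = Mul(Add(I, I), Add(Mul(Mul(2, 6, Pow(Add(1, 1), -1)), I), I)) = Mul(Mul(2, I), Add(Mul(Mul(2, 6, Pow(2, -1)), I), I)) = Mul(Mul(2, I), Add(Mul(Mul(2, 6, Rational(1, 2)), I), I)) = Mul(Mul(2, I), Add(Mul(6, I), I)) = Mul(Mul(2, I), Mul(7, I)) = Mul(14, Pow(I, 2)))
Function('B')(X) = Add(350, Mul(-1, X)) (Function('B')(X) = Add(Mul(14, Pow(5, 2)), Mul(-1, X)) = Add(Mul(14, 25), Mul(-1, X)) = Add(350, Mul(-1, X)))
Add(t, Mul(-1, Function('B')(-15))) = Add(79, Mul(-1, Add(350, Mul(-1, -15)))) = Add(79, Mul(-1, Add(350, 15))) = Add(79, Mul(-1, 365)) = Add(79, -365) = -286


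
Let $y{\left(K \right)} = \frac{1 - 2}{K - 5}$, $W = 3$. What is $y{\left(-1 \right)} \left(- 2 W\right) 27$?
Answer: $-27$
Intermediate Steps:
$y{\left(K \right)} = - \frac{1}{-5 + K}$
$y{\left(-1 \right)} \left(- 2 W\right) 27 = - \frac{1}{-5 - 1} \left(\left(-2\right) 3\right) 27 = - \frac{1}{-6} \left(-6\right) 27 = \left(-1\right) \left(- \frac{1}{6}\right) \left(-6\right) 27 = \frac{1}{6} \left(-6\right) 27 = \left(-1\right) 27 = -27$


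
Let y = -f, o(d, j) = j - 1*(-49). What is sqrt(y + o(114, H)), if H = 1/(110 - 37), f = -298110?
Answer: 2*sqrt(397222346)/73 ≈ 546.04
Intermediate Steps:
H = 1/73 ≈ 0.013699
o(d, j) = 49 + j (o(d, j) = j + 49 = 49 + j)
y = 298110 (y = -1*(-298110) = 298110)
sqrt(y + o(114, H)) = sqrt(298110 + (49 + 1/73)) = sqrt(298110 + 3578/73) = sqrt(21765608/73) = 2*sqrt(397222346)/73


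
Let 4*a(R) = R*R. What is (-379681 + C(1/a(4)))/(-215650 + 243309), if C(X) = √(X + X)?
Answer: -379681/27659 + √2/55318 ≈ -13.727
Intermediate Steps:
a(R) = R²/4 (a(R) = (R*R)/4 = R²/4)
C(X) = √2*√X (C(X) = √(2*X) = √2*√X)
(-379681 + C(1/a(4)))/(-215650 + 243309) = (-379681 + √2*√(1/((¼)*4²)))/(-215650 + 243309) = (-379681 + √2*√(1/((¼)*16)))/27659 = (-379681 + √2*√(1/4))*(1/27659) = (-379681 + √2*√(¼))*(1/27659) = (-379681 + √2*(½))*(1/27659) = (-379681 + √2/2)*(1/27659) = -379681/27659 + √2/55318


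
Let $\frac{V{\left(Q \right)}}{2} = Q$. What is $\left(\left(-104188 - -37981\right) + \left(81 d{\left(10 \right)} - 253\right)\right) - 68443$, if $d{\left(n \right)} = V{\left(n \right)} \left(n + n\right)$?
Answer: $-102503$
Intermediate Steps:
$V{\left(Q \right)} = 2 Q$
$d{\left(n \right)} = 4 n^{2}$ ($d{\left(n \right)} = 2 n \left(n + n\right) = 2 n 2 n = 4 n^{2}$)
$\left(\left(-104188 - -37981\right) + \left(81 d{\left(10 \right)} - 253\right)\right) - 68443 = \left(\left(-104188 - -37981\right) - \left(253 - 81 \cdot 4 \cdot 10^{2}\right)\right) - 68443 = \left(\left(-104188 + 37981\right) - \left(253 - 81 \cdot 4 \cdot 100\right)\right) - 68443 = \left(-66207 + \left(81 \cdot 400 - 253\right)\right) - 68443 = \left(-66207 + \left(32400 - 253\right)\right) - 68443 = \left(-66207 + 32147\right) - 68443 = -34060 - 68443 = -102503$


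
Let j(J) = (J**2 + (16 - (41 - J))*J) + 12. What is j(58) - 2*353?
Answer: 4584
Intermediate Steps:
j(J) = 12 + J**2 + J*(-25 + J) (j(J) = (J**2 + (16 + (-41 + J))*J) + 12 = (J**2 + (-25 + J)*J) + 12 = (J**2 + J*(-25 + J)) + 12 = 12 + J**2 + J*(-25 + J))
j(58) - 2*353 = (12 - 25*58 + 2*58**2) - 2*353 = (12 - 1450 + 2*3364) - 706 = (12 - 1450 + 6728) - 706 = 5290 - 706 = 4584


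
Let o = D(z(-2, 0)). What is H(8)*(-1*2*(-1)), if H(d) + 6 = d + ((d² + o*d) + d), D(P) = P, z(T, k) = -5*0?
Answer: 148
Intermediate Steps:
z(T, k) = 0
o = 0
H(d) = -6 + d² + 2*d (H(d) = -6 + (d + ((d² + 0*d) + d)) = -6 + (d + ((d² + 0) + d)) = -6 + (d + (d² + d)) = -6 + (d + (d + d²)) = -6 + (d² + 2*d) = -6 + d² + 2*d)
H(8)*(-1*2*(-1)) = (-6 + 8² + 2*8)*(-1*2*(-1)) = (-6 + 64 + 16)*(-2*(-1)) = 74*2 = 148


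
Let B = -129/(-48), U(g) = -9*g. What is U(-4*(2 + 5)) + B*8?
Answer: 547/2 ≈ 273.50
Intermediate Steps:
B = 43/16 (B = -129*(-1)/48 = -1*(-43/16) = 43/16 ≈ 2.6875)
U(-4*(2 + 5)) + B*8 = -(-36)*(2 + 5) + (43/16)*8 = -(-36)*7 + 43/2 = -9*(-28) + 43/2 = 252 + 43/2 = 547/2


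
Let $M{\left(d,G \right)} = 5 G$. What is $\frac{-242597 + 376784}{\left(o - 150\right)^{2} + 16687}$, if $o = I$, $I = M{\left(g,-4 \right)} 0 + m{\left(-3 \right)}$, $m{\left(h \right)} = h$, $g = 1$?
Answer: $\frac{134187}{40096} \approx 3.3466$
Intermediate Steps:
$I = -3$ ($I = 5 \left(-4\right) 0 - 3 = \left(-20\right) 0 - 3 = 0 - 3 = -3$)
$o = -3$
$\frac{-242597 + 376784}{\left(o - 150\right)^{2} + 16687} = \frac{-242597 + 376784}{\left(-3 - 150\right)^{2} + 16687} = \frac{134187}{\left(-153\right)^{2} + 16687} = \frac{134187}{23409 + 16687} = \frac{134187}{40096}$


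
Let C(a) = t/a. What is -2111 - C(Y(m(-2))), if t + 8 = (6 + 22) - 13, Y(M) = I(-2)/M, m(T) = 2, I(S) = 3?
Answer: -6347/3 ≈ -2115.7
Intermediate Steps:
Y(M) = 3/M
t = 7 (t = -8 + ((6 + 22) - 13) = -8 + (28 - 13) = -8 + 15 = 7)
C(a) = 7/a
-2111 - C(Y(m(-2))) = -2111 - 7/(3/2) = -2111 - 7/(3*(½)) = -2111 - 7/3/2 = -2111 - 7*2/3 = -2111 - 1*14/3 = -2111 - 14/3 = -6347/3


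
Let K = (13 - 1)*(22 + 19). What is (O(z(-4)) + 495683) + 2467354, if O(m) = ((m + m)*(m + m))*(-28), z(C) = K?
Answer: -24148131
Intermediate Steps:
K = 492 (K = 12*41 = 492)
z(C) = 492
O(m) = -112*m² (O(m) = ((2*m)*(2*m))*(-28) = (4*m²)*(-28) = -112*m²)
(O(z(-4)) + 495683) + 2467354 = (-112*492² + 495683) + 2467354 = (-112*242064 + 495683) + 2467354 = (-27111168 + 495683) + 2467354 = -26615485 + 2467354 = -24148131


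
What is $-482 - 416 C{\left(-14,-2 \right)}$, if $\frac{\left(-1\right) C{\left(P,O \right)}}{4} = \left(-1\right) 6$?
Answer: $-10466$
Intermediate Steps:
$C{\left(P,O \right)} = 24$ ($C{\left(P,O \right)} = - 4 \left(\left(-1\right) 6\right) = \left(-4\right) \left(-6\right) = 24$)
$-482 - 416 C{\left(-14,-2 \right)} = -482 - 9984 = -10466$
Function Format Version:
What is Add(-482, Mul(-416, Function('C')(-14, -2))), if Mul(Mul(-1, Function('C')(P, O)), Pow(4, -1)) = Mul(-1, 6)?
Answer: -10466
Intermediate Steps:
Function('C')(P, O) = 24 (Function('C')(P, O) = Mul(-4, Mul(-1, 6)) = Mul(-4, -6) = 24)
Add(-482, Mul(-416, Function('C')(-14, -2))) = Add(-482, Mul(-416, 24)) = Add(-482, -9984) = -10466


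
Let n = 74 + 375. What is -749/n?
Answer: -749/449 ≈ -1.6682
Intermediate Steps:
n = 449
-749/n = -749/449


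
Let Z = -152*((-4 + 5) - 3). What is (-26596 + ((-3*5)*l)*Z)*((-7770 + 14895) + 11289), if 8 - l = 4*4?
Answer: 182003976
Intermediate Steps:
l = -8 (l = 8 - 4*4 = 8 - 1*16 = 8 - 16 = -8)
Z = 304 (Z = -152*(1 - 3) = -152*(-2) = 304)
(-26596 + ((-3*5)*l)*Z)*((-7770 + 14895) + 11289) = (-26596 + (-3*5*(-8))*304)*((-7770 + 14895) + 11289) = (-26596 - 15*(-8)*304)*(7125 + 11289) = (-26596 + 120*304)*18414 = (-26596 + 36480)*18414 = 9884*18414 = 182003976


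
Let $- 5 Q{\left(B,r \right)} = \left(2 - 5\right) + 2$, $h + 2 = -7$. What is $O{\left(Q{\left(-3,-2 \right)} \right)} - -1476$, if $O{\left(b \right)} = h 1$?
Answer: $1467$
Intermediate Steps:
$h = -9$ ($h = -2 - 7 = -9$)
$Q{\left(B,r \right)} = \frac{1}{5}$ ($Q{\left(B,r \right)} = - \frac{\left(2 - 5\right) + 2}{5} = - \frac{-3 + 2}{5} = \left(- \frac{1}{5}\right) \left(-1\right) = \frac{1}{5}$)
$O{\left(b \right)} = -9$ ($O{\left(b \right)} = \left(-9\right) 1 = -9$)
$O{\left(Q{\left(-3,-2 \right)} \right)} - -1476 = -9 - -1476 = -9 + 1476 = 1467$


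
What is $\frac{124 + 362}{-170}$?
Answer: $- \frac{243}{85} \approx -2.8588$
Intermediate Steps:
$\frac{124 + 362}{-170} = \left(- \frac{1}{170}\right) 486 = - \frac{243}{85}$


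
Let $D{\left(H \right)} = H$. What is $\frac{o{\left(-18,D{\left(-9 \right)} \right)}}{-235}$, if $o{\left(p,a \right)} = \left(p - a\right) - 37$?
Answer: $\frac{46}{235} \approx 0.19574$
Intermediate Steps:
$o{\left(p,a \right)} = -37 + p - a$
$\frac{o{\left(-18,D{\left(-9 \right)} \right)}}{-235} = \frac{-37 - 18 - -9}{-235} = \left(-37 - 18 + 9\right) \left(- \frac{1}{235}\right) = \left(-46\right) \left(- \frac{1}{235}\right) = \frac{46}{235}$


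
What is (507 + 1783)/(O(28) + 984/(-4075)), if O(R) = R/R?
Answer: 9331750/3091 ≈ 3019.0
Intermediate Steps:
O(R) = 1
(507 + 1783)/(O(28) + 984/(-4075)) = (507 + 1783)/(1 + 984/(-4075)) = 2290/(1 + 984*(-1/4075)) = 2290/(1 - 984/4075) = 2290/(3091/4075) = 2290*(4075/3091) = 9331750/3091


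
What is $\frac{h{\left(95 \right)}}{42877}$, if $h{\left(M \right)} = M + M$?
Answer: $\frac{190}{42877} \approx 0.0044313$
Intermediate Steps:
$h{\left(M \right)} = 2 M$
$\frac{h{\left(95 \right)}}{42877} = \frac{2 \cdot 95}{42877} = 190 \cdot \frac{1}{42877} = \frac{190}{42877}$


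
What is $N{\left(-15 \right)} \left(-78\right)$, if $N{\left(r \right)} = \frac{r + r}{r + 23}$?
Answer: $\frac{585}{2} \approx 292.5$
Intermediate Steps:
$N{\left(r \right)} = \frac{2 r}{23 + r}$
$N{\left(-15 \right)} \left(-78\right) = 2 \left(-15\right) \frac{1}{23 - 15} \left(-78\right) = 2 \left(-15\right) \frac{1}{8} \left(-78\right) = \left(- \frac{15}{4}\right) \left(-78\right) = \frac{585}{2}$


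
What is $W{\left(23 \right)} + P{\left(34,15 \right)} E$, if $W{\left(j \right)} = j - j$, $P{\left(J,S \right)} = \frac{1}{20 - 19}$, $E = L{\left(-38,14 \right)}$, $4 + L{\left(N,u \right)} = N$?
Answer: $-42$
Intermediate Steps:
$L{\left(N,u \right)} = -4 + N$
$E = -42$ ($E = -4 - 38 = -42$)
$P{\left(J,S \right)} = 1$ ($P{\left(J,S \right)} = 1^{-1} = 1$)
$W{\left(j \right)} = 0$
$W{\left(23 \right)} + P{\left(34,15 \right)} E = 0 + 1 \left(-42\right) = 0 - 42 = -42$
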